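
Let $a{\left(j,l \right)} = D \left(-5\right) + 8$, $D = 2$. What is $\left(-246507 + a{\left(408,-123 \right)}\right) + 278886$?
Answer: $32377$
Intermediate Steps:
$a{\left(j,l \right)} = -2$ ($a{\left(j,l \right)} = 2 \left(-5\right) + 8 = -10 + 8 = -2$)
$\left(-246507 + a{\left(408,-123 \right)}\right) + 278886 = \left(-246507 - 2\right) + 278886 = -246509 + 278886 = 32377$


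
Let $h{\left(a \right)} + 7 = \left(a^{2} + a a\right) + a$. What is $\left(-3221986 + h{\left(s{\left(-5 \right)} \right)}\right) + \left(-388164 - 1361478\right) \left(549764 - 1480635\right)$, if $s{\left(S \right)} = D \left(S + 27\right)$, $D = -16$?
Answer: $1628688023645$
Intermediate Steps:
$s{\left(S \right)} = -432 - 16 S$ ($s{\left(S \right)} = - 16 \left(S + 27\right) = - 16 \left(27 + S\right) = -432 - 16 S$)
$h{\left(a \right)} = -7 + a + 2 a^{2}$ ($h{\left(a \right)} = -7 + \left(\left(a^{2} + a a\right) + a\right) = -7 + \left(\left(a^{2} + a^{2}\right) + a\right) = -7 + \left(2 a^{2} + a\right) = -7 + \left(a + 2 a^{2}\right) = -7 + a + 2 a^{2}$)
$\left(-3221986 + h{\left(s{\left(-5 \right)} \right)}\right) + \left(-388164 - 1361478\right) \left(549764 - 1480635\right) = \left(-3221986 - \left(359 - 2 \left(-432 - -80\right)^{2}\right)\right) + \left(-388164 - 1361478\right) \left(549764 - 1480635\right) = \left(-3221986 + \left(-7 + \left(-432 + 80\right) + 2 \left(-432 + 80\right)^{2}\right)\right) - -1628690998182 = \left(-3221986 - \left(359 - 247808\right)\right) + 1628690998182 = \left(-3221986 - -247449\right) + 1628690998182 = \left(-3221986 + 247449\right) + 1628690998182 = -2974537 + 1628690998182 = 1628688023645$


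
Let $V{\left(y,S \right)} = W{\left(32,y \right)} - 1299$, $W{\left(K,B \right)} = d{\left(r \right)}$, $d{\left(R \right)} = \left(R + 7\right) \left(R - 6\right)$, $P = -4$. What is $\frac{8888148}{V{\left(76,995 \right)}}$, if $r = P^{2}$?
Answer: $- \frac{8888148}{1069} \approx -8314.5$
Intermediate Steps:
$r = 16$ ($r = \left(-4\right)^{2} = 16$)
$d{\left(R \right)} = \left(-6 + R\right) \left(7 + R\right)$ ($d{\left(R \right)} = \left(7 + R\right) \left(-6 + R\right) = \left(-6 + R\right) \left(7 + R\right)$)
$W{\left(K,B \right)} = 230$ ($W{\left(K,B \right)} = -42 + 16 + 16^{2} = -42 + 16 + 256 = 230$)
$V{\left(y,S \right)} = -1069$ ($V{\left(y,S \right)} = 230 - 1299 = -1069$)
$\frac{8888148}{V{\left(76,995 \right)}} = \frac{8888148}{-1069} = 8888148 \left(- \frac{1}{1069}\right) = - \frac{8888148}{1069}$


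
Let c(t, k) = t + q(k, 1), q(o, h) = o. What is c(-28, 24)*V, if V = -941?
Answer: 3764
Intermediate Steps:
c(t, k) = k + t (c(t, k) = t + k = k + t)
c(-28, 24)*V = (24 - 28)*(-941) = -4*(-941) = 3764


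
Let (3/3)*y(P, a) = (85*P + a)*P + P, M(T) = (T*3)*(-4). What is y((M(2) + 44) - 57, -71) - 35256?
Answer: 83699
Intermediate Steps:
M(T) = -12*T (M(T) = (3*T)*(-4) = -12*T)
y(P, a) = P + P*(a + 85*P) (y(P, a) = (85*P + a)*P + P = (a + 85*P)*P + P = P*(a + 85*P) + P = P + P*(a + 85*P))
y((M(2) + 44) - 57, -71) - 35256 = ((-12*2 + 44) - 57)*(1 - 71 + 85*((-12*2 + 44) - 57)) - 35256 = ((-24 + 44) - 57)*(1 - 71 + 85*((-24 + 44) - 57)) - 35256 = (20 - 57)*(1 - 71 + 85*(20 - 57)) - 35256 = -37*(1 - 71 + 85*(-37)) - 35256 = -37*(1 - 71 - 3145) - 35256 = -37*(-3215) - 35256 = 118955 - 35256 = 83699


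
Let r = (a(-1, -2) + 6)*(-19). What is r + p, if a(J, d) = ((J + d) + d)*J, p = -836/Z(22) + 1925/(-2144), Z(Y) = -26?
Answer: -4954081/27872 ≈ -177.74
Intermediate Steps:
p = 871167/27872 (p = -836/(-26) + 1925/(-2144) = -836*(-1/26) + 1925*(-1/2144) = 418/13 - 1925/2144 = 871167/27872 ≈ 31.256)
a(J, d) = J*(J + 2*d) (a(J, d) = (J + 2*d)*J = J*(J + 2*d))
r = -209 (r = (-(-1 + 2*(-2)) + 6)*(-19) = (-(-1 - 4) + 6)*(-19) = (-1*(-5) + 6)*(-19) = (5 + 6)*(-19) = 11*(-19) = -209)
r + p = -209 + 871167/27872 = -4954081/27872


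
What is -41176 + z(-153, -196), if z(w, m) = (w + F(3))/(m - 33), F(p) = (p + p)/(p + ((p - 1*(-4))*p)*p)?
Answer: -103720662/2519 ≈ -41175.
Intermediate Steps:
F(p) = 2*p/(p + p**2*(4 + p)) (F(p) = (2*p)/(p + ((p + 4)*p)*p) = (2*p)/(p + ((4 + p)*p)*p) = (2*p)/(p + (p*(4 + p))*p) = (2*p)/(p + p**2*(4 + p)) = 2*p/(p + p**2*(4 + p)))
z(w, m) = (1/11 + w)/(-33 + m) (z(w, m) = (w + 2/(1 + 3**2 + 4*3))/(m - 33) = (w + 2/(1 + 9 + 12))/(-33 + m) = (w + 2/22)/(-33 + m) = (w + 2*(1/22))/(-33 + m) = (w + 1/11)/(-33 + m) = (1/11 + w)/(-33 + m))
-41176 + z(-153, -196) = -41176 + (1/11 - 153)/(-33 - 196) = -41176 - 1682/11/(-229) = -41176 - 1/229*(-1682/11) = -41176 + 1682/2519 = -103720662/2519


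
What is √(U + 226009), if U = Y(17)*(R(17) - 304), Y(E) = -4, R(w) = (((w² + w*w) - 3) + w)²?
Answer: I*√1174631 ≈ 1083.8*I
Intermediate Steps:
R(w) = (-3 + w + 2*w²)² (R(w) = (((w² + w²) - 3) + w)² = ((2*w² - 3) + w)² = ((-3 + 2*w²) + w)² = (-3 + w + 2*w²)²)
U = -1400640 (U = -4*((-3 + 17 + 2*17²)² - 304) = -4*((-3 + 17 + 2*289)² - 304) = -4*((-3 + 17 + 578)² - 304) = -4*(592² - 304) = -4*(350464 - 304) = -4*350160 = -1400640)
√(U + 226009) = √(-1400640 + 226009) = √(-1174631) = I*√1174631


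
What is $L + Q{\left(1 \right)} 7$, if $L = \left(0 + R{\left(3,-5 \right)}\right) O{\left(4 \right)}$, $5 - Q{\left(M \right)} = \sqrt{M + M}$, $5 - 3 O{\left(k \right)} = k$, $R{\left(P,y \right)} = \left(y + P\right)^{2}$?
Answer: $\frac{109}{3} - 7 \sqrt{2} \approx 26.434$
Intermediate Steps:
$R{\left(P,y \right)} = \left(P + y\right)^{2}$
$O{\left(k \right)} = \frac{5}{3} - \frac{k}{3}$
$Q{\left(M \right)} = 5 - \sqrt{2} \sqrt{M}$ ($Q{\left(M \right)} = 5 - \sqrt{M + M} = 5 - \sqrt{2 M} = 5 - \sqrt{2} \sqrt{M}$)
$L = \frac{4}{3}$ ($L = \left(0 + \left(3 - 5\right)^{2}\right) \left(\frac{5}{3} - \frac{4}{3}\right) = \left(0 + \left(-2\right)^{2}\right) \left(\frac{5}{3} - \frac{4}{3}\right) = \left(0 + 4\right) \frac{1}{3} = 4 \cdot \frac{1}{3} = \frac{4}{3} \approx 1.3333$)
$L + Q{\left(1 \right)} 7 = \frac{4}{3} + \left(5 - \sqrt{2} \sqrt{1}\right) 7 = \frac{4}{3} + \left(5 - \sqrt{2} \cdot 1\right) 7 = \frac{4}{3} + \left(5 - \sqrt{2}\right) 7 = \frac{4}{3} + \left(35 - 7 \sqrt{2}\right) = \frac{109}{3} - 7 \sqrt{2}$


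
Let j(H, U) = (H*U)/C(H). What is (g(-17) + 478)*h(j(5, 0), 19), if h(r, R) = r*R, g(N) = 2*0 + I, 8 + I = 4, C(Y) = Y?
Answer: 0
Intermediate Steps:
I = -4 (I = -8 + 4 = -4)
j(H, U) = U (j(H, U) = (H*U)/H = U)
g(N) = -4 (g(N) = 2*0 - 4 = 0 - 4 = -4)
h(r, R) = R*r
(g(-17) + 478)*h(j(5, 0), 19) = (-4 + 478)*(19*0) = 474*0 = 0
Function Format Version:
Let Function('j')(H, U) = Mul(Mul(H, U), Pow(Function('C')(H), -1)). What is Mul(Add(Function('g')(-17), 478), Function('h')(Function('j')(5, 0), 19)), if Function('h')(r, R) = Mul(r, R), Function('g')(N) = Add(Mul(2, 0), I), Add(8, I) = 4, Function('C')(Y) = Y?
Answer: 0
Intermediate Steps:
I = -4 (I = Add(-8, 4) = -4)
Function('j')(H, U) = U (Function('j')(H, U) = Mul(Mul(H, U), Pow(H, -1)) = U)
Function('g')(N) = -4 (Function('g')(N) = Add(Mul(2, 0), -4) = Add(0, -4) = -4)
Function('h')(r, R) = Mul(R, r)
Mul(Add(Function('g')(-17), 478), Function('h')(Function('j')(5, 0), 19)) = Mul(Add(-4, 478), Mul(19, 0)) = Mul(474, 0) = 0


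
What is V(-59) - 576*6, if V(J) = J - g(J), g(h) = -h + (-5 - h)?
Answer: -3628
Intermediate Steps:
g(h) = -5 - 2*h
V(J) = 5 + 3*J (V(J) = J - (-5 - 2*J) = J + (5 + 2*J) = 5 + 3*J)
V(-59) - 576*6 = (5 + 3*(-59)) - 576*6 = (5 - 177) - 3456 = -172 - 3456 = -3628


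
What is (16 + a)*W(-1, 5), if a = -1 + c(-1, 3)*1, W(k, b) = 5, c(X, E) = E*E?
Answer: 120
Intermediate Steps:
c(X, E) = E²
a = 8 (a = -1 + 3²*1 = -1 + 9*1 = -1 + 9 = 8)
(16 + a)*W(-1, 5) = (16 + 8)*5 = 24*5 = 120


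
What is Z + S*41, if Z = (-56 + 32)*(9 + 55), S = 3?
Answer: -1413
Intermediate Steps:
Z = -1536 (Z = -24*64 = -1536)
Z + S*41 = -1536 + 3*41 = -1536 + 123 = -1413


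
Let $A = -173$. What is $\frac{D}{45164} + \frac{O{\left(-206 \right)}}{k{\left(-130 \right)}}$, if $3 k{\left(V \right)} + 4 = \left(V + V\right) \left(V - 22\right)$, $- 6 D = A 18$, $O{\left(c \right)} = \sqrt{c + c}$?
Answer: $\frac{519}{45164} + \frac{i \sqrt{103}}{6586} \approx 0.011491 + 0.001541 i$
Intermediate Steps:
$O{\left(c \right)} = \sqrt{2} \sqrt{c}$ ($O{\left(c \right)} = \sqrt{2 c} = \sqrt{2} \sqrt{c}$)
$D = 519$ ($D = - \frac{\left(-173\right) 18}{6} = \left(- \frac{1}{6}\right) \left(-3114\right) = 519$)
$k{\left(V \right)} = - \frac{4}{3} + \frac{2 V \left(-22 + V\right)}{3}$ ($k{\left(V \right)} = - \frac{4}{3} + \frac{\left(V + V\right) \left(V - 22\right)}{3} = - \frac{4}{3} + \frac{2 V \left(-22 + V\right)}{3}$)
$\frac{D}{45164} + \frac{O{\left(-206 \right)}}{k{\left(-130 \right)}} = \frac{519}{45164} + \frac{\sqrt{2} \sqrt{-206}}{- \frac{4}{3} - - \frac{5720}{3} + \frac{2 \left(-130\right)^{2}}{3}} = 519 \cdot \frac{1}{45164} + \frac{\sqrt{2} i \sqrt{206}}{- \frac{4}{3} + \frac{5720}{3} + \frac{2}{3} \cdot 16900} = \frac{519}{45164} + \frac{2 i \sqrt{103}}{- \frac{4}{3} + \frac{5720}{3} + \frac{33800}{3}} = \frac{519}{45164} + \frac{2 i \sqrt{103}}{13172} = \frac{519}{45164} + 2 i \sqrt{103} \cdot \frac{1}{13172} = \frac{519}{45164} + \frac{i \sqrt{103}}{6586}$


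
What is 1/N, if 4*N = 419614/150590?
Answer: 301180/209807 ≈ 1.4355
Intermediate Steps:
N = 209807/301180 (N = (419614/150590)/4 = (419614*(1/150590))/4 = (¼)*(209807/75295) = 209807/301180 ≈ 0.69662)
1/N = 1/(209807/301180) = 301180/209807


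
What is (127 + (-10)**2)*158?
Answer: 35866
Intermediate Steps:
(127 + (-10)**2)*158 = (127 + 100)*158 = 227*158 = 35866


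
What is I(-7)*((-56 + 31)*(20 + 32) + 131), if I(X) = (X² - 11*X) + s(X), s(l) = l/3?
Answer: -433699/3 ≈ -1.4457e+5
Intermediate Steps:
s(l) = l/3 (s(l) = l*(⅓) = l/3)
I(X) = X² - 32*X/3 (I(X) = (X² - 11*X) + X/3 = X² - 32*X/3)
I(-7)*((-56 + 31)*(20 + 32) + 131) = ((⅓)*(-7)*(-32 + 3*(-7)))*((-56 + 31)*(20 + 32) + 131) = ((⅓)*(-7)*(-32 - 21))*(-25*52 + 131) = ((⅓)*(-7)*(-53))*(-1300 + 131) = (371/3)*(-1169) = -433699/3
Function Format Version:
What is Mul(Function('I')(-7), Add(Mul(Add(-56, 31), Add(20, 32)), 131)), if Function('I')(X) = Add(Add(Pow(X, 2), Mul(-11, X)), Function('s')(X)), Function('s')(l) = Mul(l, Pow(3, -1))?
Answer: Rational(-433699, 3) ≈ -1.4457e+5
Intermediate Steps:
Function('s')(l) = Mul(Rational(1, 3), l) (Function('s')(l) = Mul(l, Rational(1, 3)) = Mul(Rational(1, 3), l))
Function('I')(X) = Add(Pow(X, 2), Mul(Rational(-32, 3), X)) (Function('I')(X) = Add(Add(Pow(X, 2), Mul(-11, X)), Mul(Rational(1, 3), X)) = Add(Pow(X, 2), Mul(Rational(-32, 3), X)))
Mul(Function('I')(-7), Add(Mul(Add(-56, 31), Add(20, 32)), 131)) = Mul(Mul(Rational(1, 3), -7, Add(-32, Mul(3, -7))), Add(Mul(Add(-56, 31), Add(20, 32)), 131)) = Mul(Mul(Rational(1, 3), -7, Add(-32, -21)), Add(Mul(-25, 52), 131)) = Mul(Mul(Rational(1, 3), -7, -53), Add(-1300, 131)) = Mul(Rational(371, 3), -1169) = Rational(-433699, 3)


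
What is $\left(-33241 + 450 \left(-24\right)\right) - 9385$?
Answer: $-53426$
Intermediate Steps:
$\left(-33241 + 450 \left(-24\right)\right) - 9385 = \left(-33241 - 10800\right) - 9385 = -44041 - 9385 = -53426$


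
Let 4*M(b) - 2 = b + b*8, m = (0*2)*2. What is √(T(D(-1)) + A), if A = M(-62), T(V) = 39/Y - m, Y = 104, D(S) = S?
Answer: I*√2218/4 ≈ 11.774*I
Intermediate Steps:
m = 0 (m = 0*2 = 0)
M(b) = ½ + 9*b/4 (M(b) = ½ + (b + b*8)/4 = ½ + (b + 8*b)/4 = ½ + (9*b)/4 = ½ + 9*b/4)
T(V) = 3/8 (T(V) = 39/104 - 1*0 = 39*(1/104) + 0 = 3/8 + 0 = 3/8)
A = -139 (A = ½ + (9/4)*(-62) = ½ - 279/2 = -139)
√(T(D(-1)) + A) = √(3/8 - 139) = √(-1109/8) = I*√2218/4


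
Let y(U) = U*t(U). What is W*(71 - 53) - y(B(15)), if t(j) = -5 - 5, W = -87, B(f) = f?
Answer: -1416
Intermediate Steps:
t(j) = -10
y(U) = -10*U (y(U) = U*(-10) = -10*U)
W*(71 - 53) - y(B(15)) = -87*(71 - 53) - (-10)*15 = -87*18 - 1*(-150) = -1566 + 150 = -1416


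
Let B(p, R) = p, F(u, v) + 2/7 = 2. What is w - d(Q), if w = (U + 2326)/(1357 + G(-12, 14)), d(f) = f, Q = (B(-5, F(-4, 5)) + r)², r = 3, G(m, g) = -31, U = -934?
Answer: -652/221 ≈ -2.9502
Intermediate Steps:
F(u, v) = 12/7 (F(u, v) = -2/7 + 2 = 12/7)
Q = 4 (Q = (-5 + 3)² = (-2)² = 4)
w = 232/221 (w = (-934 + 2326)/(1357 - 31) = 1392/1326 = 1392*(1/1326) = 232/221 ≈ 1.0498)
w - d(Q) = 232/221 - 1*4 = 232/221 - 4 = -652/221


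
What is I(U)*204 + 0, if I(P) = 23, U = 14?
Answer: 4692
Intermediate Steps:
I(U)*204 + 0 = 23*204 + 0 = 4692 + 0 = 4692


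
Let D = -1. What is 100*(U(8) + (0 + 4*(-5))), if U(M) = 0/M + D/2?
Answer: -2050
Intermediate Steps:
U(M) = -1/2 (U(M) = 0/M - 1/2 = 0 - 1*1/2 = 0 - 1/2 = -1/2)
100*(U(8) + (0 + 4*(-5))) = 100*(-1/2 + (0 + 4*(-5))) = 100*(-1/2 + (0 - 20)) = 100*(-1/2 - 20) = 100*(-41/2) = -2050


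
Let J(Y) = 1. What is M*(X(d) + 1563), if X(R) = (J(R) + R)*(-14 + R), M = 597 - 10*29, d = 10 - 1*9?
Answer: 471859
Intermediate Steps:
d = 1 (d = 10 - 9 = 1)
M = 307 (M = 597 - 1*290 = 597 - 290 = 307)
X(R) = (1 + R)*(-14 + R)
M*(X(d) + 1563) = 307*((-14 + 1² - 13*1) + 1563) = 307*((-14 + 1 - 13) + 1563) = 307*(-26 + 1563) = 307*1537 = 471859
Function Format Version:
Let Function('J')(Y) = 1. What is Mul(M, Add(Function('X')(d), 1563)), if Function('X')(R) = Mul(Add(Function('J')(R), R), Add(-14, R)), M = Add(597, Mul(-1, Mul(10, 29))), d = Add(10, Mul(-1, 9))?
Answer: 471859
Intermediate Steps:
d = 1 (d = Add(10, -9) = 1)
M = 307 (M = Add(597, Mul(-1, 290)) = Add(597, -290) = 307)
Function('X')(R) = Mul(Add(1, R), Add(-14, R))
Mul(M, Add(Function('X')(d), 1563)) = Mul(307, Add(Add(-14, Pow(1, 2), Mul(-13, 1)), 1563)) = Mul(307, Add(Add(-14, 1, -13), 1563)) = Mul(307, Add(-26, 1563)) = Mul(307, 1537) = 471859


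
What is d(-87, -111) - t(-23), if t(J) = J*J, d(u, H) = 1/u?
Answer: -46024/87 ≈ -529.01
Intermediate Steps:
t(J) = J**2
d(-87, -111) - t(-23) = 1/(-87) - 1*(-23)**2 = -1/87 - 1*529 = -1/87 - 529 = -46024/87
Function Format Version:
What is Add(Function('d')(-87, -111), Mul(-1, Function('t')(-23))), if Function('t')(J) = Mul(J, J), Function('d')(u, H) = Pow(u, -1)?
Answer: Rational(-46024, 87) ≈ -529.01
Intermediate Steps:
Function('t')(J) = Pow(J, 2)
Add(Function('d')(-87, -111), Mul(-1, Function('t')(-23))) = Add(Pow(-87, -1), Mul(-1, Pow(-23, 2))) = Add(Rational(-1, 87), Mul(-1, 529)) = Add(Rational(-1, 87), -529) = Rational(-46024, 87)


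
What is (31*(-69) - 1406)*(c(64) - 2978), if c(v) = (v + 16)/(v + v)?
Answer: 84438355/8 ≈ 1.0555e+7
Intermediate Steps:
c(v) = (16 + v)/(2*v) (c(v) = (16 + v)/((2*v)) = (16 + v)*(1/(2*v)) = (16 + v)/(2*v))
(31*(-69) - 1406)*(c(64) - 2978) = (31*(-69) - 1406)*((½)*(16 + 64)/64 - 2978) = (-2139 - 1406)*((½)*(1/64)*80 - 2978) = -3545*(5/8 - 2978) = -3545*(-23819/8) = 84438355/8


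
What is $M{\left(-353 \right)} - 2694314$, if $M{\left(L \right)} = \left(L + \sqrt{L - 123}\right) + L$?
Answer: $-2695020 + 2 i \sqrt{119} \approx -2.695 \cdot 10^{6} + 21.817 i$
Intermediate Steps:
$M{\left(L \right)} = \sqrt{-123 + L} + 2 L$ ($M{\left(L \right)} = \left(L + \sqrt{-123 + L}\right) + L = \sqrt{-123 + L} + 2 L$)
$M{\left(-353 \right)} - 2694314 = \left(\sqrt{-123 - 353} + 2 \left(-353\right)\right) - 2694314 = \left(\sqrt{-476} - 706\right) - 2694314 = \left(2 i \sqrt{119} - 706\right) - 2694314 = \left(-706 + 2 i \sqrt{119}\right) - 2694314 = -2695020 + 2 i \sqrt{119}$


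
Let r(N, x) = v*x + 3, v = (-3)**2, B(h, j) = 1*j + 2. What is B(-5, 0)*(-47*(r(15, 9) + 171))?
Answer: -23970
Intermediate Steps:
B(h, j) = 2 + j (B(h, j) = j + 2 = 2 + j)
v = 9
r(N, x) = 3 + 9*x (r(N, x) = 9*x + 3 = 3 + 9*x)
B(-5, 0)*(-47*(r(15, 9) + 171)) = (2 + 0)*(-47*((3 + 9*9) + 171)) = 2*(-47*((3 + 81) + 171)) = 2*(-47*(84 + 171)) = 2*(-47*255) = 2*(-11985) = -23970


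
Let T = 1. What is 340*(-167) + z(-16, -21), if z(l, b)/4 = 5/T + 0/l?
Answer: -56760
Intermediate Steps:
z(l, b) = 20 (z(l, b) = 4*(5/1 + 0/l) = 4*(5*1 + 0) = 4*(5 + 0) = 4*5 = 20)
340*(-167) + z(-16, -21) = 340*(-167) + 20 = -56780 + 20 = -56760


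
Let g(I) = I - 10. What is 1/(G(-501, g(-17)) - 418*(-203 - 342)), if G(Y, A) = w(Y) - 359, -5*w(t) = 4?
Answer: 5/1137251 ≈ 4.3966e-6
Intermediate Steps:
g(I) = -10 + I
w(t) = -⅘ (w(t) = -⅕*4 = -⅘)
G(Y, A) = -1799/5 (G(Y, A) = -⅘ - 359 = -1799/5)
1/(G(-501, g(-17)) - 418*(-203 - 342)) = 1/(-1799/5 - 418*(-203 - 342)) = 1/(-1799/5 - 418*(-545)) = 1/(-1799/5 + 227810) = 1/(1137251/5) = 5/1137251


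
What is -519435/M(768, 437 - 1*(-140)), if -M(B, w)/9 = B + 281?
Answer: 57715/1049 ≈ 55.019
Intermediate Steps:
M(B, w) = -2529 - 9*B (M(B, w) = -9*(B + 281) = -9*(281 + B) = -2529 - 9*B)
-519435/M(768, 437 - 1*(-140)) = -519435/(-2529 - 9*768) = -519435/(-2529 - 6912) = -519435/(-9441) = -519435*(-1/9441) = 57715/1049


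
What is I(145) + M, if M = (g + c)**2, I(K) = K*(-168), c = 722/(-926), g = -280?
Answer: 11678231161/214369 ≈ 54477.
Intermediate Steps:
c = -361/463 (c = 722*(-1/926) = -361/463 ≈ -0.77970)
I(K) = -168*K
M = 16900260001/214369 (M = (-280 - 361/463)**2 = (-130001/463)**2 = 16900260001/214369 ≈ 78837.)
I(145) + M = -168*145 + 16900260001/214369 = -24360 + 16900260001/214369 = 11678231161/214369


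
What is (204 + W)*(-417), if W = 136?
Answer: -141780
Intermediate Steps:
(204 + W)*(-417) = (204 + 136)*(-417) = 340*(-417) = -141780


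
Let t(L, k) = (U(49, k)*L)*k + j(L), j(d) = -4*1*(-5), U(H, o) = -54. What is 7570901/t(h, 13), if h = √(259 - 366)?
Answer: 805415/280481 + 56540133*I*√107/560962 ≈ 2.8715 + 1042.6*I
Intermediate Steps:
h = I*√107 (h = √(-107) = I*√107 ≈ 10.344*I)
j(d) = 20 (j(d) = -4*(-5) = 20)
t(L, k) = 20 - 54*L*k (t(L, k) = (-54*L)*k + 20 = -54*L*k + 20 = 20 - 54*L*k)
7570901/t(h, 13) = 7570901/(20 - 54*I*√107*13) = 7570901/(20 - 702*I*√107)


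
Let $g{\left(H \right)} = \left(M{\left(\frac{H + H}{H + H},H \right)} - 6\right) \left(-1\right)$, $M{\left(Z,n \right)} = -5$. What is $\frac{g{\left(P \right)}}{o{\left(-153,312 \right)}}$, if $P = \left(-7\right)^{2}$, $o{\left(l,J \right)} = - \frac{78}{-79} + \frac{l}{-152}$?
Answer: $\frac{132088}{23943} \approx 5.5168$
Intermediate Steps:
$o{\left(l,J \right)} = \frac{78}{79} - \frac{l}{152}$ ($o{\left(l,J \right)} = \left(-78\right) \left(- \frac{1}{79}\right) + l \left(- \frac{1}{152}\right) = \frac{78}{79} - \frac{l}{152}$)
$P = 49$
$g{\left(H \right)} = 11$ ($g{\left(H \right)} = \left(-5 - 6\right) \left(-1\right) = \left(-11\right) \left(-1\right) = 11$)
$\frac{g{\left(P \right)}}{o{\left(-153,312 \right)}} = \frac{11}{\frac{78}{79} - - \frac{153}{152}} = \frac{11}{\frac{78}{79} + \frac{153}{152}} = \frac{11}{\frac{23943}{12008}} = 11 \cdot \frac{12008}{23943} = \frac{132088}{23943}$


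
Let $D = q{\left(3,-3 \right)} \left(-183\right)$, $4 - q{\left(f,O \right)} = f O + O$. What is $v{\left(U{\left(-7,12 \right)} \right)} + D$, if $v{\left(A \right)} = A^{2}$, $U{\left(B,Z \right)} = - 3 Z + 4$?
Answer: $-1904$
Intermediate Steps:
$U{\left(B,Z \right)} = 4 - 3 Z$
$q{\left(f,O \right)} = 4 - O - O f$ ($q{\left(f,O \right)} = 4 - \left(f O + O\right) = 4 - \left(O f + O\right) = 4 - \left(O + O f\right) = 4 - O - O f$)
$D = -2928$ ($D = \left(4 - -3 - \left(-3\right) 3\right) \left(-183\right) = \left(4 + 3 + 9\right) \left(-183\right) = 16 \left(-183\right) = -2928$)
$v{\left(U{\left(-7,12 \right)} \right)} + D = \left(4 - 36\right)^{2} - 2928 = \left(-32\right)^{2} - 2928 = 1024 - 2928 = -1904$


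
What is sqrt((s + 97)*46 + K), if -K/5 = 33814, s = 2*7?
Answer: 2*I*sqrt(40991) ≈ 404.92*I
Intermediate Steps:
s = 14
K = -169070 (K = -5*33814 = -169070)
sqrt((s + 97)*46 + K) = sqrt((14 + 97)*46 - 169070) = sqrt(111*46 - 169070) = sqrt(5106 - 169070) = sqrt(-163964) = 2*I*sqrt(40991)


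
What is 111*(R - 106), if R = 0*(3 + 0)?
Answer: -11766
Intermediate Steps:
R = 0 (R = 0*3 = 0)
111*(R - 106) = 111*(0 - 106) = 111*(-106) = -11766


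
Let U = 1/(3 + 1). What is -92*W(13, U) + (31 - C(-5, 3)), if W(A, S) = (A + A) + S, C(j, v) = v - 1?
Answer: -2386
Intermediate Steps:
C(j, v) = -1 + v
U = ¼ (U = 1/4 = ¼ ≈ 0.25000)
W(A, S) = S + 2*A (W(A, S) = 2*A + S = S + 2*A)
-92*W(13, U) + (31 - C(-5, 3)) = -92*(¼ + 2*13) + (31 - (-1 + 3)) = -92*(¼ + 26) + (31 - 1*2) = -92*105/4 + (31 - 2) = -2415 + 29 = -2386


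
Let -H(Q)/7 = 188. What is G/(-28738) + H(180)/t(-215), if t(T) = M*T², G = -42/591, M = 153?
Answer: -3675685013/20019863940525 ≈ -0.00018360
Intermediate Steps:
H(Q) = -1316 (H(Q) = -7*188 = -1316)
G = -14/197 (G = -42*1/591 = -14/197 ≈ -0.071066)
t(T) = 153*T²
G/(-28738) + H(180)/t(-215) = -14/197/(-28738) - 1316/(153*(-215)²) = -14/197*(-1/28738) - 1316/(153*46225) = 7/2830693 - 1316/7072425 = -3675685013/20019863940525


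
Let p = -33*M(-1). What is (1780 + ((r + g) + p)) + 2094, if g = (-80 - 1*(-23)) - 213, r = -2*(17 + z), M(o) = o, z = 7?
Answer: 3589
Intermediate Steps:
p = 33 (p = -33*(-1) = 33)
r = -48 (r = -2*(17 + 7) = -2*24 = -48)
g = -270 (g = (-80 + 23) - 213 = -57 - 213 = -270)
(1780 + ((r + g) + p)) + 2094 = (1780 + ((-48 - 270) + 33)) + 2094 = (1780 + (-318 + 33)) + 2094 = (1780 - 285) + 2094 = 1495 + 2094 = 3589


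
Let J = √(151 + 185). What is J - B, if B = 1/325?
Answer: -1/325 + 4*√21 ≈ 18.327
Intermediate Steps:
B = 1/325 ≈ 0.0030769
J = 4*√21 (J = √336 = 4*√21 ≈ 18.330)
J - B = 4*√21 - 1*1/325 = 4*√21 - 1/325 = -1/325 + 4*√21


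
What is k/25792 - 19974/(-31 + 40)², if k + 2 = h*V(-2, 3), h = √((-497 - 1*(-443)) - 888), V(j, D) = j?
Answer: -85861595/348192 - I*√942/12896 ≈ -246.59 - 0.00238*I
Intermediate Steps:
h = I*√942 (h = √((-497 + 443) - 888) = √(-54 - 888) = √(-942) = I*√942 ≈ 30.692*I)
k = -2 - 2*I*√942 (k = -2 + (I*√942)*(-2) = -2 - 2*I*√942 ≈ -2.0 - 61.384*I)
k/25792 - 19974/(-31 + 40)² = (-2 - 2*I*√942)/25792 - 19974/(-31 + 40)² = (-2 - 2*I*√942)*(1/25792) - 19974/(9²) = (-1/12896 - I*√942/12896) - 19974/81 = (-1/12896 - I*√942/12896) - 19974*1/81 = (-1/12896 - I*√942/12896) - 6658/27 = -85861595/348192 - I*√942/12896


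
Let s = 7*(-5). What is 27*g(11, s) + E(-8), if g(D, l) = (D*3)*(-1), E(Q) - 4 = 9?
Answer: -878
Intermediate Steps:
E(Q) = 13 (E(Q) = 4 + 9 = 13)
s = -35
g(D, l) = -3*D (g(D, l) = (3*D)*(-1) = -3*D)
27*g(11, s) + E(-8) = 27*(-3*11) + 13 = 27*(-33) + 13 = -891 + 13 = -878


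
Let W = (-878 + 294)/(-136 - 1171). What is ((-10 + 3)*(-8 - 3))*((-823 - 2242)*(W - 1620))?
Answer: 499564999780/1307 ≈ 3.8222e+8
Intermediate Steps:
W = 584/1307 (W = -584/(-1307) = -584*(-1/1307) = 584/1307 ≈ 0.44683)
((-10 + 3)*(-8 - 3))*((-823 - 2242)*(W - 1620)) = ((-10 + 3)*(-8 - 3))*((-823 - 2242)*(584/1307 - 1620)) = (-7*(-11))*(-3065*(-2116756/1307)) = 77*(6487857140/1307) = 499564999780/1307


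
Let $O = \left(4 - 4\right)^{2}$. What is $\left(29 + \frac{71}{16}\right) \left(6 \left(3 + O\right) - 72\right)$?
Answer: $- \frac{14445}{8} \approx -1805.6$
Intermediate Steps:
$O = 0$ ($O = 0^{2} = 0$)
$\left(29 + \frac{71}{16}\right) \left(6 \left(3 + O\right) - 72\right) = \left(29 + \frac{71}{16}\right) \left(6 \left(3 + 0\right) - 72\right) = \left(29 + 71 \cdot \frac{1}{16}\right) \left(6 \cdot 3 - 72\right) = \left(29 + \frac{71}{16}\right) \left(18 - 72\right) = \frac{535}{16} \left(-54\right) = - \frac{14445}{8}$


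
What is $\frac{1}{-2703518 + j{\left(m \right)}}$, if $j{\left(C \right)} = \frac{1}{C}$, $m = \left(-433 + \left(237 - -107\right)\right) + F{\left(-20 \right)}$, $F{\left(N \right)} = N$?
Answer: $- \frac{109}{294683463} \approx -3.6989 \cdot 10^{-7}$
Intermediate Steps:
$m = -109$ ($m = \left(-433 + \left(237 - -107\right)\right) - 20 = \left(-433 + \left(237 + 107\right)\right) - 20 = \left(-433 + 344\right) - 20 = -89 - 20 = -109$)
$\frac{1}{-2703518 + j{\left(m \right)}} = \frac{1}{-2703518 + \frac{1}{-109}} = \frac{1}{-2703518 - \frac{1}{109}} = \frac{1}{- \frac{294683463}{109}} = - \frac{109}{294683463}$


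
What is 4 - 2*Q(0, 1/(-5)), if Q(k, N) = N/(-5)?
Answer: 98/25 ≈ 3.9200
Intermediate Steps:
Q(k, N) = -N/5 (Q(k, N) = N*(-1/5) = -N/5)
4 - 2*Q(0, 1/(-5)) = 4 - (-2)/(5*(-5)) = 4 - (-2)*(-1)/(5*5) = 4 - 2*1/25 = 4 - 2/25 = 98/25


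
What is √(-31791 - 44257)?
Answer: 28*I*√97 ≈ 275.77*I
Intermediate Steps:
√(-31791 - 44257) = √(-76048) = 28*I*√97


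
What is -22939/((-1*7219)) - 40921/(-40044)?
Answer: 1213978015/289077636 ≈ 4.1995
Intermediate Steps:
-22939/((-1*7219)) - 40921/(-40044) = -22939/(-7219) - 40921*(-1/40044) = -22939*(-1/7219) + 40921/40044 = 22939/7219 + 40921/40044 = 1213978015/289077636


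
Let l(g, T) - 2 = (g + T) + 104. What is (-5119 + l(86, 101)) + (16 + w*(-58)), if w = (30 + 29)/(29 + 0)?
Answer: -4928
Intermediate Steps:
w = 59/29 ≈ 2.0345
l(g, T) = 106 + T + g (l(g, T) = 2 + ((g + T) + 104) = 2 + ((T + g) + 104) = 2 + (104 + T + g) = 106 + T + g)
(-5119 + l(86, 101)) + (16 + w*(-58)) = (-5119 + (106 + 101 + 86)) + (16 + (59/29)*(-58)) = (-5119 + 293) + (16 - 118) = -4826 - 102 = -4928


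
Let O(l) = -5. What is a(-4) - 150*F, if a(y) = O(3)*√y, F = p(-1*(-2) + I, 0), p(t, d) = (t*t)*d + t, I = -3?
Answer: 150 - 10*I ≈ 150.0 - 10.0*I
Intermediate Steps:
p(t, d) = t + d*t² (p(t, d) = t²*d + t = d*t² + t = t + d*t²)
F = -1 (F = (-1*(-2) - 3)*(1 + 0*(-1*(-2) - 3)) = (2 - 3)*(1 + 0*(2 - 3)) = -(1 + 0*(-1)) = -(1 + 0) = -1*1 = -1)
a(y) = -5*√y
a(-4) - 150*F = -10*I - 150*(-1) = -10*I + 150 = 150 - 10*I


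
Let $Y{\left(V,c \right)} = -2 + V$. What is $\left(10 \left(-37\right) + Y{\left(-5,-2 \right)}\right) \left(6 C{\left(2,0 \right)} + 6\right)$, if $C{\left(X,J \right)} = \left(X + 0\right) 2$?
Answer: $-11310$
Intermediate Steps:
$C{\left(X,J \right)} = 2 X$ ($C{\left(X,J \right)} = X 2 = 2 X$)
$\left(10 \left(-37\right) + Y{\left(-5,-2 \right)}\right) \left(6 C{\left(2,0 \right)} + 6\right) = \left(10 \left(-37\right) - 7\right) \left(6 \cdot 2 \cdot 2 + 6\right) = \left(-370 - 7\right) \left(6 \cdot 4 + 6\right) = - 377 \left(24 + 6\right) = \left(-377\right) 30 = -11310$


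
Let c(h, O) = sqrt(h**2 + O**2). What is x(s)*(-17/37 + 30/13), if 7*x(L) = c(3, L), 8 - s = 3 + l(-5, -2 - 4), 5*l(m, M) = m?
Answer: 381*sqrt(5)/481 ≈ 1.7712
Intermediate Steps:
l(m, M) = m/5
c(h, O) = sqrt(O**2 + h**2)
s = 6 (s = 8 - (3 + (1/5)*(-5)) = 8 - (3 - 1) = 8 - 1*2 = 8 - 2 = 6)
x(L) = sqrt(9 + L**2)/7 (x(L) = sqrt(L**2 + 3**2)/7 = sqrt(L**2 + 9)/7 = sqrt(9 + L**2)/7)
x(s)*(-17/37 + 30/13) = (sqrt(9 + 6**2)/7)*(-17/37 + 30/13) = (sqrt(9 + 36)/7)*(-17*1/37 + 30*(1/13)) = (sqrt(45)/7)*(-17/37 + 30/13) = ((3*sqrt(5))/7)*(889/481) = (3*sqrt(5)/7)*(889/481) = 381*sqrt(5)/481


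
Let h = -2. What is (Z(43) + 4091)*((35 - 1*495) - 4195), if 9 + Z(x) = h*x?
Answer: -18601380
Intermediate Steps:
Z(x) = -9 - 2*x
(Z(43) + 4091)*((35 - 1*495) - 4195) = ((-9 - 2*43) + 4091)*((35 - 1*495) - 4195) = ((-9 - 86) + 4091)*((35 - 495) - 4195) = (-95 + 4091)*(-460 - 4195) = 3996*(-4655) = -18601380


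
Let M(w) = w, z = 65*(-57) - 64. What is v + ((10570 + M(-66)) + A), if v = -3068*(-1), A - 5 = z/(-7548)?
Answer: 102482965/7548 ≈ 13578.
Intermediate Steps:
z = -3769 (z = -3705 - 64 = -3769)
A = 41509/7548 (A = 5 - 3769/(-7548) = 5 - 3769*(-1/7548) = 5 + 3769/7548 = 41509/7548 ≈ 5.4993)
v = 3068
v + ((10570 + M(-66)) + A) = 3068 + ((10570 - 66) + 41509/7548) = 3068 + (10504 + 41509/7548) = 3068 + 79325701/7548 = 102482965/7548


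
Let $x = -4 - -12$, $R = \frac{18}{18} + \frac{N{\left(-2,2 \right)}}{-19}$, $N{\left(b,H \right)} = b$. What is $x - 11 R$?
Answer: $- \frac{79}{19} \approx -4.1579$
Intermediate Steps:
$R = \frac{21}{19}$ ($R = \frac{18}{18} - \frac{2}{-19} = 18 \cdot \frac{1}{18} - - \frac{2}{19} = 1 + \frac{2}{19} = \frac{21}{19} \approx 1.1053$)
$x = 8$ ($x = -4 + 12 = 8$)
$x - 11 R = 8 - \frac{231}{19} = - \frac{79}{19}$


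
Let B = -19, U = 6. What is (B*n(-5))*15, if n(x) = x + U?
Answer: -285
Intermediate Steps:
n(x) = 6 + x (n(x) = x + 6 = 6 + x)
(B*n(-5))*15 = -19*(6 - 5)*15 = -19*1*15 = -19*15 = -285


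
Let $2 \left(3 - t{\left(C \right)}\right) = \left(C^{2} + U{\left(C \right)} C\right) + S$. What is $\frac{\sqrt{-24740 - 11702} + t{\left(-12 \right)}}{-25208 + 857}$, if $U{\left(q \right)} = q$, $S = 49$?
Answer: $\frac{331}{48702} - \frac{i \sqrt{36442}}{24351} \approx 0.0067964 - 0.0078394 i$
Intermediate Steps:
$t{\left(C \right)} = - \frac{43}{2} - C^{2}$ ($t{\left(C \right)} = 3 - \frac{\left(C^{2} + C C\right) + 49}{2} = 3 - \frac{\left(C^{2} + C^{2}\right) + 49}{2} = 3 - \frac{2 C^{2} + 49}{2} = 3 - \frac{49 + 2 C^{2}}{2} = 3 - \left(\frac{49}{2} + C^{2}\right) = - \frac{43}{2} - C^{2}$)
$\frac{\sqrt{-24740 - 11702} + t{\left(-12 \right)}}{-25208 + 857} = \frac{\sqrt{-24740 - 11702} - \frac{331}{2}}{-25208 + 857} = \frac{\sqrt{-36442} - \frac{331}{2}}{-24351} = \left(i \sqrt{36442} - \frac{331}{2}\right) \left(- \frac{1}{24351}\right) = \left(- \frac{331}{2} + i \sqrt{36442}\right) \left(- \frac{1}{24351}\right) = \frac{331}{48702} - \frac{i \sqrt{36442}}{24351}$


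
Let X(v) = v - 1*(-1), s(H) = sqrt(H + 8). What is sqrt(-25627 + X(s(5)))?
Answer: sqrt(-25626 + sqrt(13)) ≈ 160.07*I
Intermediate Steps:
s(H) = sqrt(8 + H)
X(v) = 1 + v (X(v) = v + 1 = 1 + v)
sqrt(-25627 + X(s(5))) = sqrt(-25627 + (1 + sqrt(8 + 5))) = sqrt(-25627 + (1 + sqrt(13))) = sqrt(-25626 + sqrt(13))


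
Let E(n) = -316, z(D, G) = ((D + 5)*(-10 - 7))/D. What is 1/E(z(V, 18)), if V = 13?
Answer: -1/316 ≈ -0.0031646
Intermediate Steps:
z(D, G) = (-85 - 17*D)/D (z(D, G) = ((5 + D)*(-17))/D = (-85 - 17*D)/D)
1/E(z(V, 18)) = 1/(-316) = -1/316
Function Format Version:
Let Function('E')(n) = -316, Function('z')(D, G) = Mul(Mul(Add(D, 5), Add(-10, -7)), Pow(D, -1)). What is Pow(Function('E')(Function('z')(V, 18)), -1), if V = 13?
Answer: Rational(-1, 316) ≈ -0.0031646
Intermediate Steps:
Function('z')(D, G) = Mul(Pow(D, -1), Add(-85, Mul(-17, D))) (Function('z')(D, G) = Mul(Mul(Add(5, D), -17), Pow(D, -1)) = Mul(Add(-85, Mul(-17, D)), Pow(D, -1)) = Mul(Pow(D, -1), Add(-85, Mul(-17, D))))
Pow(Function('E')(Function('z')(V, 18)), -1) = Pow(-316, -1) = Rational(-1, 316)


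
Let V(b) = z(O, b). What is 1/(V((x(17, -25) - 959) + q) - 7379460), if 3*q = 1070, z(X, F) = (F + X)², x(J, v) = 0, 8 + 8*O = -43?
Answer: -576/4037146079 ≈ -1.4267e-7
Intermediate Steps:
O = -51/8 (O = -1 + (⅛)*(-43) = -1 - 43/8 = -51/8 ≈ -6.3750)
q = 1070/3 (q = (⅓)*1070 = 1070/3 ≈ 356.67)
V(b) = (-51/8 + b)² (V(b) = (b - 51/8)² = (-51/8 + b)²)
1/(V((x(17, -25) - 959) + q) - 7379460) = 1/((-51 + 8*((0 - 959) + 1070/3))²/64 - 7379460) = 1/((-51 + 8*(-959 + 1070/3))²/64 - 7379460) = 1/((-51 + 8*(-1807/3))²/64 - 7379460) = 1/((-51 - 14456/3)²/64 - 7379460) = 1/((-14609/3)²/64 - 7379460) = 1/((1/64)*(213422881/9) - 7379460) = 1/(213422881/576 - 7379460) = 1/(-4037146079/576) = -576/4037146079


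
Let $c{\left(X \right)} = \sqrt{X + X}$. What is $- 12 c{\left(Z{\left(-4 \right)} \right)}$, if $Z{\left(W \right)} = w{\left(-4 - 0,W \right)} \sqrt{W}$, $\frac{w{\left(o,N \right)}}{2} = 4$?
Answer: $-48 - 48 i \approx -48.0 - 48.0 i$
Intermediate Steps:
$w{\left(o,N \right)} = 8$ ($w{\left(o,N \right)} = 2 \cdot 4 = 8$)
$Z{\left(W \right)} = 8 \sqrt{W}$
$c{\left(X \right)} = \sqrt{2} \sqrt{X}$ ($c{\left(X \right)} = \sqrt{2 X} = \sqrt{2} \sqrt{X}$)
$- 12 c{\left(Z{\left(-4 \right)} \right)} = - 12 \sqrt{2} \sqrt{8 \sqrt{-4}} = - 12 \sqrt{2} \sqrt{8 \cdot 2 i} = - 12 \sqrt{2} \sqrt{16 i} = - 12 \sqrt{2} \cdot 4 \sqrt{i} = - 12 \cdot 4 \sqrt{2} \sqrt{i} = - 48 \sqrt{2} \sqrt{i}$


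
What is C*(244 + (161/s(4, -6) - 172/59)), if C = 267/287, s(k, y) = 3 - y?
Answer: 1748405/7257 ≈ 240.93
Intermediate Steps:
C = 267/287 (C = 267*(1/287) = 267/287 ≈ 0.93031)
C*(244 + (161/s(4, -6) - 172/59)) = 267*(244 + (161/(3 - 1*(-6)) - 172/59))/287 = 267*(244 + (161/(3 + 6) - 172*1/59))/287 = 267*(244 + (161/9 - 172/59))/287 = 267*(244 + 7951/531)/287 = (267/287)*(137515/531) = 1748405/7257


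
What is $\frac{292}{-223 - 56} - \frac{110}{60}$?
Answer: $- \frac{1607}{558} \approx -2.8799$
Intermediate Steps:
$\frac{292}{-223 - 56} - \frac{110}{60} = \frac{292}{-279} - \frac{11}{6} = 292 \left(- \frac{1}{279}\right) - \frac{11}{6} = - \frac{292}{279} - \frac{11}{6} = - \frac{1607}{558}$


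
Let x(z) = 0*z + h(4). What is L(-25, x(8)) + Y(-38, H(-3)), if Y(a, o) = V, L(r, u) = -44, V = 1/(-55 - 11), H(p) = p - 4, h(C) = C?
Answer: -2905/66 ≈ -44.015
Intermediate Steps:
x(z) = 4 (x(z) = 0*z + 4 = 0 + 4 = 4)
H(p) = -4 + p
V = -1/66 (V = 1/(-66) = -1/66 ≈ -0.015152)
Y(a, o) = -1/66
L(-25, x(8)) + Y(-38, H(-3)) = -44 - 1/66 = -2905/66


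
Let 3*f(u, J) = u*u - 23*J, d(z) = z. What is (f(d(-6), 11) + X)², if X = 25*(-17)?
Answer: 2226064/9 ≈ 2.4734e+5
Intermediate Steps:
f(u, J) = -23*J/3 + u²/3 (f(u, J) = (u*u - 23*J)/3 = (u² - 23*J)/3 = -23*J/3 + u²/3)
X = -425
(f(d(-6), 11) + X)² = ((-23/3*11 + (⅓)*(-6)²) - 425)² = ((-253/3 + (⅓)*36) - 425)² = ((-253/3 + 12) - 425)² = (-217/3 - 425)² = (-1492/3)² = 2226064/9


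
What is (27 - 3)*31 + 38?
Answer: 782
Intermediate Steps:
(27 - 3)*31 + 38 = 24*31 + 38 = 744 + 38 = 782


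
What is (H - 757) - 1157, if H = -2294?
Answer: -4208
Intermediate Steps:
(H - 757) - 1157 = (-2294 - 757) - 1157 = -3051 - 1157 = -4208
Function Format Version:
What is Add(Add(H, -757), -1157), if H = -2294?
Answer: -4208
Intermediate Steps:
Add(Add(H, -757), -1157) = Add(Add(-2294, -757), -1157) = Add(-3051, -1157) = -4208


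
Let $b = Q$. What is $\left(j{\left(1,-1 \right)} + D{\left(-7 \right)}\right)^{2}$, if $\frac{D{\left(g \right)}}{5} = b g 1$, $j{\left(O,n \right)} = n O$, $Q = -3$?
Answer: $10816$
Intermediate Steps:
$b = -3$
$j{\left(O,n \right)} = O n$
$D{\left(g \right)} = - 15 g$ ($D{\left(g \right)} = 5 - 3 g 1 = 5 \left(- 3 g\right) = - 15 g$)
$\left(j{\left(1,-1 \right)} + D{\left(-7 \right)}\right)^{2} = \left(1 \left(-1\right) - -105\right)^{2} = \left(-1 + 105\right)^{2} = 104^{2} = 10816$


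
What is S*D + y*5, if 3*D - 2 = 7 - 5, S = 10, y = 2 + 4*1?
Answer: 130/3 ≈ 43.333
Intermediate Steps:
y = 6 (y = 2 + 4 = 6)
D = 4/3 (D = ⅔ + (7 - 5)/3 = ⅔ + (⅓)*2 = ⅔ + ⅔ = 4/3 ≈ 1.3333)
S*D + y*5 = 10*(4/3) + 6*5 = 40/3 + 30 = 130/3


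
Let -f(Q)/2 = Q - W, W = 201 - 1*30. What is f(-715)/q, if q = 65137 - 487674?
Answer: -1772/422537 ≈ -0.0041937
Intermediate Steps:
W = 171 (W = 201 - 30 = 171)
f(Q) = 342 - 2*Q (f(Q) = -2*(Q - 1*171) = -2*(Q - 171) = -2*(-171 + Q) = 342 - 2*Q)
q = -422537
f(-715)/q = (342 - 2*(-715))/(-422537) = (342 + 1430)*(-1/422537) = 1772*(-1/422537) = -1772/422537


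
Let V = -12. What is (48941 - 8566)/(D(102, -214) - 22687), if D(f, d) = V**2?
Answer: -40375/22543 ≈ -1.7910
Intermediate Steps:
D(f, d) = 144 (D(f, d) = (-12)**2 = 144)
(48941 - 8566)/(D(102, -214) - 22687) = (48941 - 8566)/(144 - 22687) = 40375/(-22543) = 40375*(-1/22543) = -40375/22543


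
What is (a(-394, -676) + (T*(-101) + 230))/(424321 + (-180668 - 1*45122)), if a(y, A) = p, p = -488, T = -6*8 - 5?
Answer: 5095/198531 ≈ 0.025663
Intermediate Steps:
T = -53 (T = -48 - 5 = -53)
a(y, A) = -488
(a(-394, -676) + (T*(-101) + 230))/(424321 + (-180668 - 1*45122)) = (-488 + (-53*(-101) + 230))/(424321 + (-180668 - 1*45122)) = (-488 + (5353 + 230))/(424321 + (-180668 - 45122)) = (-488 + 5583)/(424321 - 225790) = 5095/198531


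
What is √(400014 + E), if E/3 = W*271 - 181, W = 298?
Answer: 3*√71305 ≈ 801.09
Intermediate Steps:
E = 241731 (E = 3*(298*271 - 181) = 3*(80758 - 181) = 3*80577 = 241731)
√(400014 + E) = √(400014 + 241731) = √641745 = 3*√71305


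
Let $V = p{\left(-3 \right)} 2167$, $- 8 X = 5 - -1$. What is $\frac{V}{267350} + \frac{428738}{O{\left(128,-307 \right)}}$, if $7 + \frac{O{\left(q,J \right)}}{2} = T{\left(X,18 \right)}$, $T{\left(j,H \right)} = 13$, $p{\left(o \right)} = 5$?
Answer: $\frac{2865580858}{80205} \approx 35728.0$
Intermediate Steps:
$X = - \frac{3}{4}$ ($X = - \frac{5 - -1}{8} = - \frac{5 + 1}{8} = \left(- \frac{1}{8}\right) 6 = - \frac{3}{4} \approx -0.75$)
$O{\left(q,J \right)} = 12$ ($O{\left(q,J \right)} = -14 + 2 \cdot 13 = -14 + 26 = 12$)
$V = 10835$ ($V = 5 \cdot 2167 = 10835$)
$\frac{V}{267350} + \frac{428738}{O{\left(128,-307 \right)}} = \frac{10835}{267350} + \frac{428738}{12} = 10835 \cdot \frac{1}{267350} + 428738 \cdot \frac{1}{12} = \frac{2167}{53470} + \frac{214369}{6} = \frac{2865580858}{80205}$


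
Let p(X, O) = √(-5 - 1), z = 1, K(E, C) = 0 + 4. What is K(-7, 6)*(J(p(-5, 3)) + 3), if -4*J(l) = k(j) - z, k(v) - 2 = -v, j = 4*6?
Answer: 35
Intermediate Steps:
K(E, C) = 4
j = 24
p(X, O) = I*√6 (p(X, O) = √(-6) = I*√6)
k(v) = 2 - v
J(l) = 23/4 (J(l) = -((2 - 1*24) - 1*1)/4 = -((2 - 24) - 1)/4 = -(-22 - 1)/4 = -¼*(-23) = 23/4)
K(-7, 6)*(J(p(-5, 3)) + 3) = 4*(23/4 + 3) = 4*(35/4) = 35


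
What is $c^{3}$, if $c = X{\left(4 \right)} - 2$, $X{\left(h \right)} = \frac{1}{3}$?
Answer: $- \frac{125}{27} \approx -4.6296$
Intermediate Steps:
$X{\left(h \right)} = \frac{1}{3}$
$c = - \frac{5}{3}$ ($c = \frac{1}{3} - 2 = - \frac{5}{3} \approx -1.6667$)
$c^{3} = \left(- \frac{5}{3}\right)^{3} = - \frac{125}{27}$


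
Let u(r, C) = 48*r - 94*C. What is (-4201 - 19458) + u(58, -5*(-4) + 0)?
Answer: -22755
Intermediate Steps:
u(r, C) = -94*C + 48*r
(-4201 - 19458) + u(58, -5*(-4) + 0) = (-4201 - 19458) + (-94*(-5*(-4) + 0) + 48*58) = -23659 + (-94*(20 + 0) + 2784) = -23659 + (-94*20 + 2784) = -23659 + (-1880 + 2784) = -23659 + 904 = -22755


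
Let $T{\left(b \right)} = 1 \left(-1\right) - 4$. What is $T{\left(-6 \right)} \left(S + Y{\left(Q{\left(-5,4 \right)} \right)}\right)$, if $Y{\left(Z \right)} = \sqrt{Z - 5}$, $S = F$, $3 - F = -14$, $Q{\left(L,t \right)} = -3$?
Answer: $-85 - 10 i \sqrt{2} \approx -85.0 - 14.142 i$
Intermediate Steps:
$T{\left(b \right)} = -5$ ($T{\left(b \right)} = -1 - 4 = -5$)
$F = 17$ ($F = 3 - -14 = 3 + 14 = 17$)
$S = 17$
$Y{\left(Z \right)} = \sqrt{-5 + Z}$
$T{\left(-6 \right)} \left(S + Y{\left(Q{\left(-5,4 \right)} \right)}\right) = - 5 \left(17 + \sqrt{-5 - 3}\right) = - 5 \left(17 + \sqrt{-8}\right) = - 5 \left(17 + 2 i \sqrt{2}\right) = -85 - 10 i \sqrt{2}$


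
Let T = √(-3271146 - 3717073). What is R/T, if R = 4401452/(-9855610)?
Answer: 2200726*I*√6988219/34436580529295 ≈ 0.00016894*I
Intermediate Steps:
R = -2200726/4927805 (R = 4401452*(-1/9855610) = -2200726/4927805 ≈ -0.44659)
T = I*√6988219 (T = √(-6988219) = I*√6988219 ≈ 2643.5*I)
R/T = -2200726*(-I*√6988219/6988219)/4927805 = -(-2200726)*I*√6988219/34436580529295 = 2200726*I*√6988219/34436580529295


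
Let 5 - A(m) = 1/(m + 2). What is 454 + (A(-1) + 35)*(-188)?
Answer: -6878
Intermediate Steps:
A(m) = 5 - 1/(2 + m) (A(m) = 5 - 1/(m + 2) = 5 - 1/(2 + m))
454 + (A(-1) + 35)*(-188) = 454 + ((9 + 5*(-1))/(2 - 1) + 35)*(-188) = 454 + ((9 - 5)/1 + 35)*(-188) = 454 + (1*4 + 35)*(-188) = 454 + (4 + 35)*(-188) = 454 + 39*(-188) = 454 - 7332 = -6878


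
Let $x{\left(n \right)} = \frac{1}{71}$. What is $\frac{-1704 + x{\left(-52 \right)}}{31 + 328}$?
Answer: $- \frac{337}{71} \approx -4.7465$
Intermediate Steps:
$x{\left(n \right)} = \frac{1}{71}$
$\frac{-1704 + x{\left(-52 \right)}}{31 + 328} = \frac{-1704 + \frac{1}{71}}{31 + 328} = - \frac{120983}{71 \cdot 359} = \left(- \frac{120983}{71}\right) \frac{1}{359} = - \frac{337}{71}$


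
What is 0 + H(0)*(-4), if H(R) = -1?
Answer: 4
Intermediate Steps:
0 + H(0)*(-4) = 0 - 1*(-4) = 0 + 4 = 4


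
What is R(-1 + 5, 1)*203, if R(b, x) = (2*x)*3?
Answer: 1218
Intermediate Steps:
R(b, x) = 6*x
R(-1 + 5, 1)*203 = (6*1)*203 = 6*203 = 1218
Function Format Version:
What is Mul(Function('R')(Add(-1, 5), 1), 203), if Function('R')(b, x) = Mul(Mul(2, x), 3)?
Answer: 1218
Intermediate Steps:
Function('R')(b, x) = Mul(6, x)
Mul(Function('R')(Add(-1, 5), 1), 203) = Mul(Mul(6, 1), 203) = Mul(6, 203) = 1218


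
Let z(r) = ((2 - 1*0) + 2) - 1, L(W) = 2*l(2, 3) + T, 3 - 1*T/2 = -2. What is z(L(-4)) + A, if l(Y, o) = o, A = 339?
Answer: 342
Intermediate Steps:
T = 10 (T = 6 - 2*(-2) = 6 + 4 = 10)
L(W) = 16 (L(W) = 2*3 + 10 = 6 + 10 = 16)
z(r) = 3 (z(r) = ((2 + 0) + 2) - 1 = (2 + 2) - 1 = 4 - 1 = 3)
z(L(-4)) + A = 3 + 339 = 342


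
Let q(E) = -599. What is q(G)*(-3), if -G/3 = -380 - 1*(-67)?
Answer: 1797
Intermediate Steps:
G = 939 (G = -3*(-380 - 1*(-67)) = -3*(-380 + 67) = -3*(-313) = 939)
q(G)*(-3) = -599*(-3) = 1797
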